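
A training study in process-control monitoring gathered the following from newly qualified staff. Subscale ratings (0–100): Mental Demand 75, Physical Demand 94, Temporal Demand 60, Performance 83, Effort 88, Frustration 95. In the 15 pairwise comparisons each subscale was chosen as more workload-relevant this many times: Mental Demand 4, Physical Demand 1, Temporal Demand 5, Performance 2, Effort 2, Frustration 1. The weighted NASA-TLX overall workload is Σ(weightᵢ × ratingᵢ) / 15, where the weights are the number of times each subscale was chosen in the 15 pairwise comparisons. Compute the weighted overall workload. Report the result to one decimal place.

The tallies are the weights (they sum to 15).
Weighted sum = 4·75 + 1·94 + 5·60 + 2·83 + 2·88 + 1·95
            = 300 + 94 + 300 + 166 + 176 + 95 = 1131.
Overall workload = 1131 / 15 = 75.4000 ≈ 75.4.

75.4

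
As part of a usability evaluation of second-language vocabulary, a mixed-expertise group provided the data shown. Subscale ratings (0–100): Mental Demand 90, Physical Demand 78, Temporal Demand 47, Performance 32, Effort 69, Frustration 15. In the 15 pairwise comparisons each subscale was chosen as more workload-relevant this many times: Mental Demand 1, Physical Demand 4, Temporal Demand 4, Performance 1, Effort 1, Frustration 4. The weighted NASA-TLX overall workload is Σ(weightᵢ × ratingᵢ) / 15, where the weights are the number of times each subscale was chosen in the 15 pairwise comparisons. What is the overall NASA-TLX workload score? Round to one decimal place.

50.1

The tallies are the weights (they sum to 15).
Weighted sum = 1·90 + 4·78 + 4·47 + 1·32 + 1·69 + 4·15
            = 90 + 312 + 188 + 32 + 69 + 60 = 751.
Overall workload = 751 / 15 = 50.0667 ≈ 50.1.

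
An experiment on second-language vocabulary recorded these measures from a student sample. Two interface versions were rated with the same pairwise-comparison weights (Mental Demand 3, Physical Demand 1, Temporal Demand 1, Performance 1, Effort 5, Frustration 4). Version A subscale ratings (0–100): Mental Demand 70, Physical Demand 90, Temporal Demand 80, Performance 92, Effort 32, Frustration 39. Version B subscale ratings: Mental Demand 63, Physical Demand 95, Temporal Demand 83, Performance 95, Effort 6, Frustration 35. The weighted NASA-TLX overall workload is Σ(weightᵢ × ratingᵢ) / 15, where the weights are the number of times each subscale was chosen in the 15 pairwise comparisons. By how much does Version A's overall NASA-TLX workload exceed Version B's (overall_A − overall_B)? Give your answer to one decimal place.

10.4

Version A weighted sum = 3·70 + 1·90 + 1·80 + 1·92 + 5·32 + 4·39 = 210 + 90 + 80 + 92 + 160 + 156 = 788; overall_A = 788/15 = 52.5333.
Version B weighted sum = 3·63 + 1·95 + 1·83 + 1·95 + 5·6 + 4·35 = 189 + 95 + 83 + 95 + 30 + 140 = 632; overall_B = 632/15 = 42.1333.
Difference = 52.5333 − 42.1333 = 10.4000 ≈ 10.4.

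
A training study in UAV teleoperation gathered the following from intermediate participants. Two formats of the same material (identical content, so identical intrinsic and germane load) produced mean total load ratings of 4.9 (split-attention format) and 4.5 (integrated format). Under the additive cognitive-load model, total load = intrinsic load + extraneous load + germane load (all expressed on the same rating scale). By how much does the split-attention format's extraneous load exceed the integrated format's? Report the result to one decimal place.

0.4

Intrinsic and germane load are equal across formats, so the difference in total load equals the difference in extraneous load.
Extraneous-load difference = 4.9 − 4.5 = 0.4.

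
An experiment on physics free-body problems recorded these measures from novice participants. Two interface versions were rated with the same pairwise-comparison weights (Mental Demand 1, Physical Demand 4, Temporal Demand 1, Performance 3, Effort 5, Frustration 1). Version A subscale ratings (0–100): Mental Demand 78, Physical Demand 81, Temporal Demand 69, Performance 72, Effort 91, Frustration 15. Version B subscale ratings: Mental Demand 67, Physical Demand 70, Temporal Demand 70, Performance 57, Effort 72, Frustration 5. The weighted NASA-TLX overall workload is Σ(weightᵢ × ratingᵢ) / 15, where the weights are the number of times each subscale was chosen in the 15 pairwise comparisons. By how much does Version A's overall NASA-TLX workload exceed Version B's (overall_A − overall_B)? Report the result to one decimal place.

Version A weighted sum = 1·78 + 4·81 + 1·69 + 3·72 + 5·91 + 1·15 = 78 + 324 + 69 + 216 + 455 + 15 = 1157; overall_A = 1157/15 = 77.1333.
Version B weighted sum = 1·67 + 4·70 + 1·70 + 3·57 + 5·72 + 1·5 = 67 + 280 + 70 + 171 + 360 + 5 = 953; overall_B = 953/15 = 63.5333.
Difference = 77.1333 − 63.5333 = 13.6000 ≈ 13.6.

13.6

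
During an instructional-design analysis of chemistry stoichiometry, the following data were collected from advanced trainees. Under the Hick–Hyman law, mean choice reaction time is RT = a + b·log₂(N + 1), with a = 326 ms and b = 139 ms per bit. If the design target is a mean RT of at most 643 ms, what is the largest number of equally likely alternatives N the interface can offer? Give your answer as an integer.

Set 326 + 139·log₂(N + 1) ≤ 643.
log₂(N + 1) ≤ (643 − 326) / 139 = 2.2806.
N + 1 ≤ 2^2.2806 = 4.8588.
N ≤ 3.8588, so the largest integer N is 3.

3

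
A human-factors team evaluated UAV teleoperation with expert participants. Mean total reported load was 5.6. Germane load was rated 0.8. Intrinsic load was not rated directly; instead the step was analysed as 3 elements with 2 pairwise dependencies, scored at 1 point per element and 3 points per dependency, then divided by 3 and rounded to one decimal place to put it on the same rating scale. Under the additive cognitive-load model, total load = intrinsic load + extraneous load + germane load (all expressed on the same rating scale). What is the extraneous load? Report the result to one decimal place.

1.8

Intrinsic (element-interactivity): (3 × 1 + 2 × 3) / 3 = 9 / 3 = 3.0000 → 3.0.
extraneous load = total − intrinsic − germane
             = 5.6 − 3.0 − 0.8 = 1.8.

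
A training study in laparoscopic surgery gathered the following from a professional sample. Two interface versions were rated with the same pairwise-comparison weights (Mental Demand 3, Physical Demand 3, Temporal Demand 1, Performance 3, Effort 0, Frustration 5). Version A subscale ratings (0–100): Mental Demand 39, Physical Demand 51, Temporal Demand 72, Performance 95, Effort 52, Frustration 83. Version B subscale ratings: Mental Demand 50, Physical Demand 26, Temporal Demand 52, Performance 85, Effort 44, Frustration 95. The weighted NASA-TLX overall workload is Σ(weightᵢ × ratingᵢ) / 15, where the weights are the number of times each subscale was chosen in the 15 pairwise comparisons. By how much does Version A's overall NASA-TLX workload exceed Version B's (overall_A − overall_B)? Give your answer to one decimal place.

2.1

Version A weighted sum = 3·39 + 3·51 + 1·72 + 3·95 + 0·52 + 5·83 = 117 + 153 + 72 + 285 + 0 + 415 = 1042; overall_A = 1042/15 = 69.4667.
Version B weighted sum = 3·50 + 3·26 + 1·52 + 3·85 + 0·44 + 5·95 = 150 + 78 + 52 + 255 + 0 + 475 = 1010; overall_B = 1010/15 = 67.3333.
Difference = 69.4667 − 67.3333 = 2.1334 ≈ 2.1.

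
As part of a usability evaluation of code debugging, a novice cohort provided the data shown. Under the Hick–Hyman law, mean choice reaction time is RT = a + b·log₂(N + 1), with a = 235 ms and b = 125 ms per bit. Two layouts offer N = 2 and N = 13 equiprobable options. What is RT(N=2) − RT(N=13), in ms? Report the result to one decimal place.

-277.8

RT(2) = 235 + 125·log₂(3) = 235 + 125·1.5850 = 433.1250 ms.
RT(13) = 235 + 125·log₂(14) = 235 + 125·3.8074 = 710.9250 ms.
Difference = 433.1250 − 710.9250 = -277.8000 ≈ -277.8 ms.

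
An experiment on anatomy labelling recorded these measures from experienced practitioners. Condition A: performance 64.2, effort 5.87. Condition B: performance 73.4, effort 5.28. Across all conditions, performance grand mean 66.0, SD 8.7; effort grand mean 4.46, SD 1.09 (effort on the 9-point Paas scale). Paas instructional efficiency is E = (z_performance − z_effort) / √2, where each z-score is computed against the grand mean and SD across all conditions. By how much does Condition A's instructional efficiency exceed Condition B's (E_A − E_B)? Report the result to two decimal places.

-1.13

Condition A: z_P = (64.2 − 66.0)/8.7 = -0.2069; z_E = (5.87 − 4.46)/1.09 = 1.2936; E_A = (-0.2069 − 1.2936)/√2 = -1.0610.
Condition B: z_P = (73.4 − 66.0)/8.7 = 0.8506; z_E = (5.28 − 4.46)/1.09 = 0.7523; E_B = (0.8506 − 0.7523)/√2 = 0.0695.
E_A − E_B = -1.0610 − 0.0695 = -1.1305 ≈ -1.13.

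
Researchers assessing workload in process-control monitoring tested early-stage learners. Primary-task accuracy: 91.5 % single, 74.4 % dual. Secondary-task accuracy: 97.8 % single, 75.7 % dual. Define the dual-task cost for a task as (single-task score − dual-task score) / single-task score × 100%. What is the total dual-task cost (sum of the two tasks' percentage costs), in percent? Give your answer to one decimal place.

Primary cost = (91.5 − 74.4) / 91.5 × 100% = 18.6885%.
Secondary cost = (97.8 − 75.7) / 97.8 × 100% = 22.5971%.
Total = 18.6885% + 22.5971% = 41.2856% ≈ 41.3%.

41.3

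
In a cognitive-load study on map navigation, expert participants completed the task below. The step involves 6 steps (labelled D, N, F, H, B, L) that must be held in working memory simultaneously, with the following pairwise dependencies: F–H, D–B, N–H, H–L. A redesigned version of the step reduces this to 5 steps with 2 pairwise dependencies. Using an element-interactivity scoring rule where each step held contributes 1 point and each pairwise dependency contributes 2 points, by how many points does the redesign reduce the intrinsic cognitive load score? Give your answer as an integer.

5

Original: 6 × 1 + 4 × 2 = 6 + 8 = 14.
Redesigned: 5 × 1 + 2 × 2 = 5 + 4 = 9.
Reduction = 14 − 9 = 5.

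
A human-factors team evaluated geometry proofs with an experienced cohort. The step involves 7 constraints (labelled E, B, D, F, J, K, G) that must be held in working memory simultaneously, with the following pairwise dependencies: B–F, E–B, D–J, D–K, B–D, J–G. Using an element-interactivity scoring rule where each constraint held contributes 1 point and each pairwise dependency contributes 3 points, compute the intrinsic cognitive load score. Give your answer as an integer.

Count of constraints held simultaneously: 7.
Count of pairwise dependencies listed: 6.
Element contribution: 7 × 1 = 7.
Interaction contribution: 6 × 3 = 18.
Intrinsic load = 7 + 18 = 25.

25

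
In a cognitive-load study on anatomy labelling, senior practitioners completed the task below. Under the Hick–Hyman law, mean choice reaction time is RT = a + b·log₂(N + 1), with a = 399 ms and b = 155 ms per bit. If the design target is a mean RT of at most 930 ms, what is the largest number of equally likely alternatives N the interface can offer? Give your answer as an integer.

Set 399 + 155·log₂(N + 1) ≤ 930.
log₂(N + 1) ≤ (930 − 399) / 155 = 3.4258.
N + 1 ≤ 2^3.4258 = 10.7465.
N ≤ 9.7465, so the largest integer N is 9.

9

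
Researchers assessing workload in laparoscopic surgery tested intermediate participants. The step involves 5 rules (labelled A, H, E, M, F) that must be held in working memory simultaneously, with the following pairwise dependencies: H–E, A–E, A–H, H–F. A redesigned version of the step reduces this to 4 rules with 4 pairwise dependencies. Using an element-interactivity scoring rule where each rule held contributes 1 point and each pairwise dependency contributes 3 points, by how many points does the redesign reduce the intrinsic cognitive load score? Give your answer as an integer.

1

Original: 5 × 1 + 4 × 3 = 5 + 12 = 17.
Redesigned: 4 × 1 + 4 × 3 = 4 + 12 = 16.
Reduction = 17 − 16 = 1.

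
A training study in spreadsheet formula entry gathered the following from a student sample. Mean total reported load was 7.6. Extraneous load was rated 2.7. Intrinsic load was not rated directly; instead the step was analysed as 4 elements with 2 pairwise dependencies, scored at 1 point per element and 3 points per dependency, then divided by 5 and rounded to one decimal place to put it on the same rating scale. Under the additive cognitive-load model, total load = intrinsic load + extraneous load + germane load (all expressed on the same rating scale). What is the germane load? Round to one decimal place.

Intrinsic (element-interactivity): (4 × 1 + 2 × 3) / 5 = 10 / 5 = 2.0000 → 2.0.
germane load = total − intrinsic − extraneous
             = 7.6 − 2.0 − 2.7 = 2.9.

2.9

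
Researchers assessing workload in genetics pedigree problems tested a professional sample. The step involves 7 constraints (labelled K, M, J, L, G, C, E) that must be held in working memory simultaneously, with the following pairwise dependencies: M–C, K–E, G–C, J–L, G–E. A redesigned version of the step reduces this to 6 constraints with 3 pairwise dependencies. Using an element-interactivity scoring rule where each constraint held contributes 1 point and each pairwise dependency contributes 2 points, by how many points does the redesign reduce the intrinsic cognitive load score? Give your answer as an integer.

5

Original: 7 × 1 + 5 × 2 = 7 + 10 = 17.
Redesigned: 6 × 1 + 3 × 2 = 6 + 6 = 12.
Reduction = 17 − 12 = 5.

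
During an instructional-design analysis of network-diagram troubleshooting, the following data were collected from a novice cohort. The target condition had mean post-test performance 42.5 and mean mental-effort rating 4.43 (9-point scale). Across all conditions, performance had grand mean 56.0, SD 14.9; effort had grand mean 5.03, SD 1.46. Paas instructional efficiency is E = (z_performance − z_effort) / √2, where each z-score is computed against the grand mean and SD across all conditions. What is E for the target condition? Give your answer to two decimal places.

-0.35

z_performance = (42.5 − 56.0) / 14.9 = -13.5000 / 14.9 = -0.9060.
z_effort = (4.43 − 5.03) / 1.46 = -0.6000 / 1.46 = -0.4110.
z_P − z_E = -0.9060 − (-0.4110) = -0.4950.
E = -0.4950 / √2 = -0.4950 / 1.41421 = -0.3500 ≈ -0.35.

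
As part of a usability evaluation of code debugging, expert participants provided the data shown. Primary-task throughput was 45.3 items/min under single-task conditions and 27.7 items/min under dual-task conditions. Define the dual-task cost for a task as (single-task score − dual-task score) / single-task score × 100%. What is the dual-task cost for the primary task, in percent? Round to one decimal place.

38.9

Cost = (45.3 − 27.7) / 45.3 × 100%
     = 17.6000 / 45.3 × 100% = 38.8521%.
≈ 38.9%.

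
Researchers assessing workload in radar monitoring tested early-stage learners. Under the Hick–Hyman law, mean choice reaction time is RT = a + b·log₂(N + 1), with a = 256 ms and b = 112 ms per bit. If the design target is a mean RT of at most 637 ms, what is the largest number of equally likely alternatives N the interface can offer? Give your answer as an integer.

Set 256 + 112·log₂(N + 1) ≤ 637.
log₂(N + 1) ≤ (637 − 256) / 112 = 3.4018.
N + 1 ≤ 2^3.4018 = 10.5692.
N ≤ 9.5692, so the largest integer N is 9.

9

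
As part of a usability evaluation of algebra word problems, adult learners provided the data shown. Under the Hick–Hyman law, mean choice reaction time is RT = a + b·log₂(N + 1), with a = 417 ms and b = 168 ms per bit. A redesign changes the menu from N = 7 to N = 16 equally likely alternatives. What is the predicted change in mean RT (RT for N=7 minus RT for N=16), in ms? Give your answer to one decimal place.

RT(7) = 417 + 168·log₂(8) = 417 + 168·3.0000 = 921.0000 ms.
RT(16) = 417 + 168·log₂(17) = 417 + 168·4.0875 = 1103.7000 ms.
Difference = 921.0000 − 1103.7000 = -182.7000 ≈ -182.7 ms.

-182.7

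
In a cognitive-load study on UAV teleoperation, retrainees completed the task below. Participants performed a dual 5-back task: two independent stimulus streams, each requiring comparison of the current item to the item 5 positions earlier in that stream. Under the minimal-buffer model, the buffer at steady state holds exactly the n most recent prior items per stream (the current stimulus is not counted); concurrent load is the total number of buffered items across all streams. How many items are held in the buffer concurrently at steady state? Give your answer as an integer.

Each stream's buffer holds its 5 most recent prior items.
Two independent streams: 2 × 5 = 10 buffered items at steady state.

10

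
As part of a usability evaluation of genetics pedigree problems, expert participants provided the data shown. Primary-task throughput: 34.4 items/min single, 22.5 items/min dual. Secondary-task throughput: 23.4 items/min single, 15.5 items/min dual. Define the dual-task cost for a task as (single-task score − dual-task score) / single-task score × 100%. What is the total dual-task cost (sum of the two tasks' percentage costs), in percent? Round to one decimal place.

68.4

Primary cost = (34.4 − 22.5) / 34.4 × 100% = 34.5930%.
Secondary cost = (23.4 − 15.5) / 23.4 × 100% = 33.7607%.
Total = 34.5930% + 33.7607% = 68.3537% ≈ 68.4%.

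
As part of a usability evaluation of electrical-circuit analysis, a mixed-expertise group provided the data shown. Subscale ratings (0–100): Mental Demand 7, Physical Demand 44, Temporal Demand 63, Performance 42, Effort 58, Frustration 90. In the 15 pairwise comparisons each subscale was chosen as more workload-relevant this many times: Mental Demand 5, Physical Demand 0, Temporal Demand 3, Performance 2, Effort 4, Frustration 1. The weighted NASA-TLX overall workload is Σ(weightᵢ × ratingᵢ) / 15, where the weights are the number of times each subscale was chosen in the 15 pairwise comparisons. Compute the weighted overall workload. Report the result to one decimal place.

42.0

The tallies are the weights (they sum to 15).
Weighted sum = 5·7 + 0·44 + 3·63 + 2·42 + 4·58 + 1·90
            = 35 + 0 + 189 + 84 + 232 + 90 = 630.
Overall workload = 630 / 15 = 42.0000 ≈ 42.0.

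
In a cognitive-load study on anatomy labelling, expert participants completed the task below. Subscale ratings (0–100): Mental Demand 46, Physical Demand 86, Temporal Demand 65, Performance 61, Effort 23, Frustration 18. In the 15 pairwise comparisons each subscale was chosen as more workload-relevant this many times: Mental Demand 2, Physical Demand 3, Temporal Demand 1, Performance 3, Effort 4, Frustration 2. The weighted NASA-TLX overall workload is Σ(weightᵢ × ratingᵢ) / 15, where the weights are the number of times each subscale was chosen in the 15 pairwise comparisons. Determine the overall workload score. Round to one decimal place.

The tallies are the weights (they sum to 15).
Weighted sum = 2·46 + 3·86 + 1·65 + 3·61 + 4·23 + 2·18
            = 92 + 258 + 65 + 183 + 92 + 36 = 726.
Overall workload = 726 / 15 = 48.4000 ≈ 48.4.

48.4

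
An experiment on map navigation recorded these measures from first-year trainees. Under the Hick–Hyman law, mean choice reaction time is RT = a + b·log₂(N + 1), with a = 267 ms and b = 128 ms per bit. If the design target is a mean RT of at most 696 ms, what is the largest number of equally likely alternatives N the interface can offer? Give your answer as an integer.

Set 267 + 128·log₂(N + 1) ≤ 696.
log₂(N + 1) ≤ (696 − 267) / 128 = 3.3516.
N + 1 ≤ 2^3.3516 = 10.2078.
N ≤ 9.2078, so the largest integer N is 9.

9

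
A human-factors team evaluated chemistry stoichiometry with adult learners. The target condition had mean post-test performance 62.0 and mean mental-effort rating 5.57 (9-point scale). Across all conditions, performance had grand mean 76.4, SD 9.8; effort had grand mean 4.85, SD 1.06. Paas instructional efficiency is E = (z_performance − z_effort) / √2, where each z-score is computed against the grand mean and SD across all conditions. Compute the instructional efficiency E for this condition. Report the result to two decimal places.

z_performance = (62.0 − 76.4) / 9.8 = -14.4000 / 9.8 = -1.4694.
z_effort = (5.57 − 4.85) / 1.06 = 0.7200 / 1.06 = 0.6792.
z_P − z_E = -1.4694 − 0.6792 = -2.1486.
E = -2.1486 / √2 = -2.1486 / 1.41421 = -1.5193 ≈ -1.52.

-1.52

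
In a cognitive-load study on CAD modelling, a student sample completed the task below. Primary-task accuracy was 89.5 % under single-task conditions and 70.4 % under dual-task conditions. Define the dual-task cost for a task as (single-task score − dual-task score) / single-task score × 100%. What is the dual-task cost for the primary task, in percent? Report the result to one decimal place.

21.3

Cost = (89.5 − 70.4) / 89.5 × 100%
     = 19.1000 / 89.5 × 100% = 21.3408%.
≈ 21.3%.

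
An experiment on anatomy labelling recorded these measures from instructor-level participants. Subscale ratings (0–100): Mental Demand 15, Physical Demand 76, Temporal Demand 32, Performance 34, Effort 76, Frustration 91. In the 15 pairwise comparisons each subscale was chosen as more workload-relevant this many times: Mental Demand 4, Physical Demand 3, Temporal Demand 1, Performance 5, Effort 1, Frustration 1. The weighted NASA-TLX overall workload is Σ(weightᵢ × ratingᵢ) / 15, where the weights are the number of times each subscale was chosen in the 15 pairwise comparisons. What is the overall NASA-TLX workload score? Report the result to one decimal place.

The tallies are the weights (they sum to 15).
Weighted sum = 4·15 + 3·76 + 1·32 + 5·34 + 1·76 + 1·91
            = 60 + 228 + 32 + 170 + 76 + 91 = 657.
Overall workload = 657 / 15 = 43.8000 ≈ 43.8.

43.8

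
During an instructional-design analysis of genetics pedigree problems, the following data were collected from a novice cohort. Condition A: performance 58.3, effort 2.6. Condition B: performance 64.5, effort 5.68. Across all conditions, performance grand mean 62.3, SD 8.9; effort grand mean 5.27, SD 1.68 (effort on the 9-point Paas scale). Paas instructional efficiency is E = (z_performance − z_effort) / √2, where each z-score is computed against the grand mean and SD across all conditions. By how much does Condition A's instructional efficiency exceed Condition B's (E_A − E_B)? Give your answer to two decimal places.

Condition A: z_P = (58.3 − 62.3)/8.9 = -0.4494; z_E = (2.6 − 5.27)/1.68 = -1.5893; E_A = (-0.4494 − (-1.5893))/√2 = 0.8060.
Condition B: z_P = (64.5 − 62.3)/8.9 = 0.2472; z_E = (5.68 − 5.27)/1.68 = 0.2440; E_B = (0.2472 − 0.2440)/√2 = 0.0023.
E_A − E_B = 0.8060 − 0.0023 = 0.8037 ≈ 0.80.

0.80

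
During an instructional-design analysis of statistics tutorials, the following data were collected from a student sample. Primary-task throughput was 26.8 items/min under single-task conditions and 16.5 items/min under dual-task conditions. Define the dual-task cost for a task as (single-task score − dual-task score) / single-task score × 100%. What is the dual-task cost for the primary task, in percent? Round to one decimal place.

Cost = (26.8 − 16.5) / 26.8 × 100%
     = 10.3000 / 26.8 × 100% = 38.4328%.
≈ 38.4%.

38.4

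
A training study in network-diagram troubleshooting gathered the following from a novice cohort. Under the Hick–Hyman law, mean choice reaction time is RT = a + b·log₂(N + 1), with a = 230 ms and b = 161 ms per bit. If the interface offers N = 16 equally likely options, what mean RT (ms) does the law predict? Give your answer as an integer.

888

log₂(16 + 1) = log₂(17) = 4.0875.
RT = 230 + 161 × 4.0875 = 230 + 658.0875 = 888.0875 ms.
≈ 888 ms.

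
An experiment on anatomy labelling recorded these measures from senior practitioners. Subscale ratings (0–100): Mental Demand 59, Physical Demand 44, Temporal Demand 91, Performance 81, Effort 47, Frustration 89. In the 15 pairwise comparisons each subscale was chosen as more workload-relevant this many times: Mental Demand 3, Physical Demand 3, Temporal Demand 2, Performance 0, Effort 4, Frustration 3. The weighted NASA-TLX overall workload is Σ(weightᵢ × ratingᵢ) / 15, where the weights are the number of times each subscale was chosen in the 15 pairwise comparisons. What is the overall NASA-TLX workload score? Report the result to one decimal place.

The tallies are the weights (they sum to 15).
Weighted sum = 3·59 + 3·44 + 2·91 + 0·81 + 4·47 + 3·89
            = 177 + 132 + 182 + 0 + 188 + 267 = 946.
Overall workload = 946 / 15 = 63.0667 ≈ 63.1.

63.1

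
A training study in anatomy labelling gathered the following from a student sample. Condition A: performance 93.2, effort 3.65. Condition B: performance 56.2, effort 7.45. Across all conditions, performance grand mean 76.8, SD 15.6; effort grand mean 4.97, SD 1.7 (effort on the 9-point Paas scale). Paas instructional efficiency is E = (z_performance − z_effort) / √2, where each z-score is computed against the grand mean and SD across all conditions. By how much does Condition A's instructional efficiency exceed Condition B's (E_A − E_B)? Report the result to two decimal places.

3.26

Condition A: z_P = (93.2 − 76.8)/15.6 = 1.0513; z_E = (3.65 − 4.97)/1.7 = -0.7765; E_A = (1.0513 − (-0.7765))/√2 = 1.2924.
Condition B: z_P = (56.2 − 76.8)/15.6 = -1.3205; z_E = (7.45 − 4.97)/1.7 = 1.4588; E_B = (-1.3205 − 1.4588)/√2 = -1.9653.
E_A − E_B = 1.2924 − (-1.9653) = 3.2577 ≈ 3.26.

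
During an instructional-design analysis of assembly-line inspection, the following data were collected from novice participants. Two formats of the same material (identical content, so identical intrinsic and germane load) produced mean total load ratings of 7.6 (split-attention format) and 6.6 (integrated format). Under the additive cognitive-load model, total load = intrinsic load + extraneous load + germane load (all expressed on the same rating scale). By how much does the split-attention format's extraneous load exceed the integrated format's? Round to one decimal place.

1.0

Intrinsic and germane load are equal across formats, so the difference in total load equals the difference in extraneous load.
Extraneous-load difference = 7.6 − 6.6 = 1.0.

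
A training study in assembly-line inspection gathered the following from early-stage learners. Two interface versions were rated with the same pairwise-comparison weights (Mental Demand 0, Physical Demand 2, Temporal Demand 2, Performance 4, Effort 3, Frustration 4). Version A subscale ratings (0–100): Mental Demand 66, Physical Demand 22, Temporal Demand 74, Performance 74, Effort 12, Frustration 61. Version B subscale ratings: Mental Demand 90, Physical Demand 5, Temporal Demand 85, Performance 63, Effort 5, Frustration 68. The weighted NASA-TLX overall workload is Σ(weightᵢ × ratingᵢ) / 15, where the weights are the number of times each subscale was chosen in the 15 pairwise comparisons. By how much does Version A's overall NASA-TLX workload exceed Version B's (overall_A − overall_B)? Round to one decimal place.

Version A weighted sum = 0·66 + 2·22 + 2·74 + 4·74 + 3·12 + 4·61 = 0 + 44 + 148 + 296 + 36 + 244 = 768; overall_A = 768/15 = 51.2000.
Version B weighted sum = 0·90 + 2·5 + 2·85 + 4·63 + 3·5 + 4·68 = 0 + 10 + 170 + 252 + 15 + 272 = 719; overall_B = 719/15 = 47.9333.
Difference = 51.2000 − 47.9333 = 3.2667 ≈ 3.3.

3.3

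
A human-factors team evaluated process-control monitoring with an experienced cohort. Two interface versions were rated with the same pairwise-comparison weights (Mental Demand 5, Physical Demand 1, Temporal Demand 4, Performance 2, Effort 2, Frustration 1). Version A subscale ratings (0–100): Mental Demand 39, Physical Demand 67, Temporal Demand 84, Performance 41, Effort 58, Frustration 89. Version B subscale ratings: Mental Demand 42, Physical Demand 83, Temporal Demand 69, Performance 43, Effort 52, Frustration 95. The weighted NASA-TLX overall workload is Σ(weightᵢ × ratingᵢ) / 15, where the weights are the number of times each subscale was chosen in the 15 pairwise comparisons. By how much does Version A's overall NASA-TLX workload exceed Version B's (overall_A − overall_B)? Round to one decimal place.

2.1

Version A weighted sum = 5·39 + 1·67 + 4·84 + 2·41 + 2·58 + 1·89 = 195 + 67 + 336 + 82 + 116 + 89 = 885; overall_A = 885/15 = 59.0000.
Version B weighted sum = 5·42 + 1·83 + 4·69 + 2·43 + 2·52 + 1·95 = 210 + 83 + 276 + 86 + 104 + 95 = 854; overall_B = 854/15 = 56.9333.
Difference = 59.0000 − 56.9333 = 2.0667 ≈ 2.1.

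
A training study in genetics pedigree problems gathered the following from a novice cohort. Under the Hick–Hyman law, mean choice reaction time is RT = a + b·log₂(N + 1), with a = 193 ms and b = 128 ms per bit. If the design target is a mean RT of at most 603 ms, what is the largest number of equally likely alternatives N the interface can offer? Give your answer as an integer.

8

Set 193 + 128·log₂(N + 1) ≤ 603.
log₂(N + 1) ≤ (603 − 193) / 128 = 3.2031.
N + 1 ≤ 2^3.2031 = 9.2094.
N ≤ 8.2094, so the largest integer N is 8.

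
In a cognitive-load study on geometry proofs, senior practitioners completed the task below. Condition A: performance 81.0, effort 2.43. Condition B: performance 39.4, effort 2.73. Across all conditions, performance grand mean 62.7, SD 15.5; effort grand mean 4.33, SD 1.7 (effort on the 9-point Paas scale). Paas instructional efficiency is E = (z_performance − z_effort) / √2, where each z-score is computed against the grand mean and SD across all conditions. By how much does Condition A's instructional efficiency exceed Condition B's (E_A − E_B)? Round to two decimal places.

Condition A: z_P = (81.0 − 62.7)/15.5 = 1.1806; z_E = (2.43 − 4.33)/1.7 = -1.1176; E_A = (1.1806 − (-1.1176))/√2 = 1.6251.
Condition B: z_P = (39.4 − 62.7)/15.5 = -1.5032; z_E = (2.73 − 4.33)/1.7 = -0.9412; E_B = (-1.5032 − (-0.9412))/√2 = -0.3974.
E_A − E_B = 1.6251 − (-0.3974) = 2.0225 ≈ 2.02.

2.02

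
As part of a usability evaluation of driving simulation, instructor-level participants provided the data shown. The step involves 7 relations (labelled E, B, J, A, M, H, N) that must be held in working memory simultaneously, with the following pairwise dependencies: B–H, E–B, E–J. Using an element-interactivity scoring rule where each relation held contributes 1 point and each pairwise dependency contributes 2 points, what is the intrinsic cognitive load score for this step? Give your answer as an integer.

13

Count of relations held simultaneously: 7.
Count of pairwise dependencies listed: 3.
Element contribution: 7 × 1 = 7.
Interaction contribution: 3 × 2 = 6.
Intrinsic load = 7 + 6 = 13.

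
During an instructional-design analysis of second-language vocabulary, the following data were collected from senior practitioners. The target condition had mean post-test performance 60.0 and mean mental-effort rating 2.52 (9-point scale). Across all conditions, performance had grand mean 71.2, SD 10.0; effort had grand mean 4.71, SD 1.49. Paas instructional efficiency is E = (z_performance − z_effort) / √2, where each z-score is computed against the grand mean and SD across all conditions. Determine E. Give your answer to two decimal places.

z_performance = (60.0 − 71.2) / 10.0 = -11.2000 / 10.0 = -1.1200.
z_effort = (2.52 − 4.71) / 1.49 = -2.1900 / 1.49 = -1.4698.
z_P − z_E = -1.1200 − (-1.4698) = 0.3498.
E = 0.3498 / √2 = 0.3498 / 1.41421 = 0.2473 ≈ 0.25.

0.25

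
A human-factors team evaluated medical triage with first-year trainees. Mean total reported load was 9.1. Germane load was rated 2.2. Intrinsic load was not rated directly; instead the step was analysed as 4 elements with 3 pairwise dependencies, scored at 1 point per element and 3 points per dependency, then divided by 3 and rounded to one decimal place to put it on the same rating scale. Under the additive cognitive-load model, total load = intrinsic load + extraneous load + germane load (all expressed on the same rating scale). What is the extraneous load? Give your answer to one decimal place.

Intrinsic (element-interactivity): (4 × 1 + 3 × 3) / 3 = 13 / 3 = 4.3333 → 4.3.
extraneous load = total − intrinsic − germane
             = 9.1 − 4.3 − 2.2 = 2.6.

2.6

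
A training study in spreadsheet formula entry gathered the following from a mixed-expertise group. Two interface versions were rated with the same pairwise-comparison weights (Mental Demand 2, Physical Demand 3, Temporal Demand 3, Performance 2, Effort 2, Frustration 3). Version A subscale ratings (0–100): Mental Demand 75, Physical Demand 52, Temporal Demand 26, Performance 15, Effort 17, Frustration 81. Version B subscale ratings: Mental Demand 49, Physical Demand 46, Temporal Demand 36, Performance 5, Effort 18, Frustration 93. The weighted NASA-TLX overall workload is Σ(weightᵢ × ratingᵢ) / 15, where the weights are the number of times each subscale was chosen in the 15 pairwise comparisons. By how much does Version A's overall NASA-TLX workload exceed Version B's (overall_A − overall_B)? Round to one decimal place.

1.5

Version A weighted sum = 2·75 + 3·52 + 3·26 + 2·15 + 2·17 + 3·81 = 150 + 156 + 78 + 30 + 34 + 243 = 691; overall_A = 691/15 = 46.0667.
Version B weighted sum = 2·49 + 3·46 + 3·36 + 2·5 + 2·18 + 3·93 = 98 + 138 + 108 + 10 + 36 + 279 = 669; overall_B = 669/15 = 44.6000.
Difference = 46.0667 − 44.6000 = 1.4667 ≈ 1.5.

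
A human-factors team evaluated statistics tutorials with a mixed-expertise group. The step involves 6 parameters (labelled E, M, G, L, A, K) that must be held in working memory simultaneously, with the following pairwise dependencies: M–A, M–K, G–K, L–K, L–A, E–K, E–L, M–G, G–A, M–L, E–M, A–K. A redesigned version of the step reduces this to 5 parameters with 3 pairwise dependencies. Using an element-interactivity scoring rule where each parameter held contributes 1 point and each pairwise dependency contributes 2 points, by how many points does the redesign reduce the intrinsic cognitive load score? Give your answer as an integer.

Original: 6 × 1 + 12 × 2 = 6 + 24 = 30.
Redesigned: 5 × 1 + 3 × 2 = 5 + 6 = 11.
Reduction = 30 − 11 = 19.

19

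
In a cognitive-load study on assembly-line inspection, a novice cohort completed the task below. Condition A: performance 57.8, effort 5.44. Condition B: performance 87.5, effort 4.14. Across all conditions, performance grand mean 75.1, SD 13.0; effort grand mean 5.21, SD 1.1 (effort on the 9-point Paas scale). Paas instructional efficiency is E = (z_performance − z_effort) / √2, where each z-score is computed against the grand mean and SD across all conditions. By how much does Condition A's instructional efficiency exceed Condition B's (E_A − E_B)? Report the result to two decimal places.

Condition A: z_P = (57.8 − 75.1)/13.0 = -1.3308; z_E = (5.44 − 5.21)/1.1 = 0.2091; E_A = (-1.3308 − 0.2091)/√2 = -1.0889.
Condition B: z_P = (87.5 − 75.1)/13.0 = 0.9538; z_E = (4.14 − 5.21)/1.1 = -0.9727; E_B = (0.9538 − (-0.9727))/√2 = 1.3622.
E_A − E_B = -1.0889 − 1.3622 = -2.4511 ≈ -2.45.

-2.45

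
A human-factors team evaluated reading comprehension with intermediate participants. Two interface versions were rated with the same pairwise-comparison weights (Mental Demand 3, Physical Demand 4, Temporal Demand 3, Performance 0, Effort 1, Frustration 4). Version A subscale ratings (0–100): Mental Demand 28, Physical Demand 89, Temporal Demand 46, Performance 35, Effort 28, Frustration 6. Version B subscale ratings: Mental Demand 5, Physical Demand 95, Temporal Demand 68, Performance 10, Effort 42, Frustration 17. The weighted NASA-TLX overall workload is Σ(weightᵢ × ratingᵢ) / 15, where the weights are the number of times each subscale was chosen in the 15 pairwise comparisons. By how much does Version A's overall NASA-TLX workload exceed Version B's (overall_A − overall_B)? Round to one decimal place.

-5.3

Version A weighted sum = 3·28 + 4·89 + 3·46 + 0·35 + 1·28 + 4·6 = 84 + 356 + 138 + 0 + 28 + 24 = 630; overall_A = 630/15 = 42.0000.
Version B weighted sum = 3·5 + 4·95 + 3·68 + 0·10 + 1·42 + 4·17 = 15 + 380 + 204 + 0 + 42 + 68 = 709; overall_B = 709/15 = 47.2667.
Difference = 42.0000 − 47.2667 = -5.2667 ≈ -5.3.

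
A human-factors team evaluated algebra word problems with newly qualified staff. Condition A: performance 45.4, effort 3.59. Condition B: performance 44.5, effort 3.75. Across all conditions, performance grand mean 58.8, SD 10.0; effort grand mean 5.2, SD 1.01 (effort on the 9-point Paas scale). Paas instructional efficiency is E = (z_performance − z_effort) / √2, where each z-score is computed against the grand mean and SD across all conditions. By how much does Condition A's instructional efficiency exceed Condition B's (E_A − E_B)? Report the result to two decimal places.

0.18

Condition A: z_P = (45.4 − 58.8)/10.0 = -1.3400; z_E = (3.59 − 5.2)/1.01 = -1.5941; E_A = (-1.3400 − (-1.5941))/√2 = 0.1797.
Condition B: z_P = (44.5 − 58.8)/10.0 = -1.4300; z_E = (3.75 − 5.2)/1.01 = -1.4356; E_B = (-1.4300 − (-1.4356))/√2 = 0.0040.
E_A − E_B = 0.1797 − 0.0040 = 0.1757 ≈ 0.18.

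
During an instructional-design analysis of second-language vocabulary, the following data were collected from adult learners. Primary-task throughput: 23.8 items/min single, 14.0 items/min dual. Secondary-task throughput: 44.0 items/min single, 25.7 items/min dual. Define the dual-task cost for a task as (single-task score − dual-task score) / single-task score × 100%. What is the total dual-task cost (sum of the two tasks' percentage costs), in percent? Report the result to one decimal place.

Primary cost = (23.8 − 14.0) / 23.8 × 100% = 41.1765%.
Secondary cost = (44.0 − 25.7) / 44.0 × 100% = 41.5909%.
Total = 41.1765% + 41.5909% = 82.7674% ≈ 82.8%.

82.8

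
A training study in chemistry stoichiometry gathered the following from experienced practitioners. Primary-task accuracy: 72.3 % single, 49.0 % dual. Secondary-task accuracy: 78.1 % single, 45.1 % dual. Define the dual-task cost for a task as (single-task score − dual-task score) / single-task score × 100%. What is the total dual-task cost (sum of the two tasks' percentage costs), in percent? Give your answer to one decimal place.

Primary cost = (72.3 − 49.0) / 72.3 × 100% = 32.2268%.
Secondary cost = (78.1 − 45.1) / 78.1 × 100% = 42.2535%.
Total = 32.2268% + 42.2535% = 74.4803% ≈ 74.5%.

74.5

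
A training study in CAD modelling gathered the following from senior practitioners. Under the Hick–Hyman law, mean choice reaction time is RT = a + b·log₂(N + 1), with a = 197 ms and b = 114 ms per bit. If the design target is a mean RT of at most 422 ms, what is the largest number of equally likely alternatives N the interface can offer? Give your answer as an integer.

Set 197 + 114·log₂(N + 1) ≤ 422.
log₂(N + 1) ≤ (422 − 197) / 114 = 1.9737.
N + 1 ≤ 2^1.9737 = 3.9277.
N ≤ 2.9277, so the largest integer N is 2.

2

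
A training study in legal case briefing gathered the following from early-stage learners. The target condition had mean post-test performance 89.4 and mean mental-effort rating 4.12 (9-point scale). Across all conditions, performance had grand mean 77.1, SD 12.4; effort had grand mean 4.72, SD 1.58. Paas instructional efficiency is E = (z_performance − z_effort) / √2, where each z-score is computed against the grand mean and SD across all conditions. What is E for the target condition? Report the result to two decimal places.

z_performance = (89.4 − 77.1) / 12.4 = 12.3000 / 12.4 = 0.9919.
z_effort = (4.12 − 4.72) / 1.58 = -0.6000 / 1.58 = -0.3797.
z_P − z_E = 0.9919 − (-0.3797) = 1.3716.
E = 1.3716 / √2 = 1.3716 / 1.41421 = 0.9699 ≈ 0.97.

0.97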